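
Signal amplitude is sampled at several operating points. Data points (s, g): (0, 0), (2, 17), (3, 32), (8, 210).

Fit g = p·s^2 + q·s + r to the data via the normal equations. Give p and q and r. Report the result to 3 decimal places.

p = 3.067, q = 1.669, r = 0.279

Compute the Gram sums: Σs^2·s^2 = 4193, Σs^2·s = 547, Σs^2 = 77, Σs·s = 77, Σs = 13, Σ1 = 4.
Right-hand side: Σs^2·g = 13796, Σs·g = 1810, Σg = 259.
So XᵀX·[p, q, r]ᵀ = Xᵀg: [[4193, 547, 77]; [547, 77, 13]; [77, 13, 4]]·[p, q, r]ᵀ = [13796, 1810, 259]ᵀ.
Row-reducing yields p = 1046/341, q = 569/341, r = 95/341.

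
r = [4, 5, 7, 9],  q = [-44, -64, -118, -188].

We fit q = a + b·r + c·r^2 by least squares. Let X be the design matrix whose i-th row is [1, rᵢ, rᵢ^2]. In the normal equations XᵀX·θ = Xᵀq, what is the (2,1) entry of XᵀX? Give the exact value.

25

Row 2 ↔ basis r, column 1 ↔ basis 1, so (XᵀX)_{2,1} = Σᵢ r = (4)·(1) + (5)·(1) + (7)·(1) + (9)·(1) = 25.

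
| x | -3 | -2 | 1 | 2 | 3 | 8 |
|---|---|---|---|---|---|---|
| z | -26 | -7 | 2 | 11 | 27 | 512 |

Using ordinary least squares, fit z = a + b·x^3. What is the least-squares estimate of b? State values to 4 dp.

Sums needed: Σ1 = 6, Σx^3 = 513, Σx^3·x^3 = 263731.
Right-hand side: Σz = 519, Σx^3·z = 263721.
Eliminating b: 263731·(row 1) − 513·(row 2) gives 1319217·a = 263731·519 − 513·263721 = 1587516, so a = 529172/439739.
Then b = (263721 − 513·(529172/439739))/263731 = 438693/439739.

b = 0.9976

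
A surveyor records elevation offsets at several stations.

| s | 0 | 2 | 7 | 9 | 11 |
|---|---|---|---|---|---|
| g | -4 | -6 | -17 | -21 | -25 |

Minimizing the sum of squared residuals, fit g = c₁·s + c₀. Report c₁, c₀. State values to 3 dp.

c₁ = -1.977, c₀ = -3.134

The normal equations are: 255·c₁ + 29·c₀ = -595;  29·c₁ + 5·c₀ = -73.
Eliminating c₀: 5·(row 1) − 29·(row 2) gives 434·c₁ = 5·(-595) − 29·(-73) = -858, so c₁ = -429/217.
Then c₀ = ((-73) − 29·(-429/217))/5 = -680/217.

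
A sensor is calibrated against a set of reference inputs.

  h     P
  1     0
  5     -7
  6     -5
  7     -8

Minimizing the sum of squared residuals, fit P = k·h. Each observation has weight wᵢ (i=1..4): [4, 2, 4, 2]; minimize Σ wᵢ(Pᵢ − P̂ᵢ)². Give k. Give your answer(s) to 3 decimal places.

k = -1.020

XᵀWX·[k]ᵀ = XᵀWP reads: 296·k = -302.
Hence k = -302 / 296 ≈ -1.02027.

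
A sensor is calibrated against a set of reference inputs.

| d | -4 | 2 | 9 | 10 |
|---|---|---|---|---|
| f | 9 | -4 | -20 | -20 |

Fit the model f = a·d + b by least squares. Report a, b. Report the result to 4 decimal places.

a = -2.1379, b = 0.3359

Compute the Gram sums: Σd·d = 201, Σd = 17, Σ1 = 4.
For Aᵀf: Σd·f = -424, Σf = -35.
Normal equations: [[201, 17]; [17, 4]]·[a, b]ᵀ = [-424, -35]ᵀ.
det = 201·4 − 17² = 515.
a = ((-424)·4 − 17·(-35))/515 = -1101/515; b = (201·(-35) − 17·(-424))/515 = 173/515.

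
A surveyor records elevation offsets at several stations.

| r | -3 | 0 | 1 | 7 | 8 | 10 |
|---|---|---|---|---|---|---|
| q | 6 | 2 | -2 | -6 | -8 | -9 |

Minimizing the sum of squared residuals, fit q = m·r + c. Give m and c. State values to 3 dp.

Compute the Gram sums: Σr·r = 223, Σr = 23, Σ1 = 6.
Right-hand side: Σr·q = -216, Σq = -17.
So AᵀA·[m, c]ᵀ = Aᵀq: [[223, 23]; [23, 6]]·[m, c]ᵀ = [-216, -17]ᵀ.
Δ = 223·6 − 23² = 809.
m = ((-216)·6 − 23·(-17))/809 = -905/809; c = (223·(-17) − 23·(-216))/809 = 1177/809.

m = -1.119, c = 1.455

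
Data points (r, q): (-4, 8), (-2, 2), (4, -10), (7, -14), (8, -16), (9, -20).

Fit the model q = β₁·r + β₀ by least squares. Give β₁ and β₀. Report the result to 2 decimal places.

Setting ∂/∂β₁ … = 0 gives: 230·β₁ + 22·β₀ = -482;  22·β₁ + 6·β₀ = -50.
Eliminating β₀: 6·(row 1) − 22·(row 2) gives 896·β₁ = 6·(-482) − 22·(-50) = -1792, so β₁ = -2.
Then β₀ = ((-50) − 22·(-2))/6 = -1.

β₁ = -2.00, β₀ = -1.00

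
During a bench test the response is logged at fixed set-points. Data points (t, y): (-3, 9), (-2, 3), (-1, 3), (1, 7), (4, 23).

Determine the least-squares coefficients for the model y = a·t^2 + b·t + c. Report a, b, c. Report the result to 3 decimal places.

Entries of XᵀX: Σt^2·t^2 = 355, Σt^2·t = 29, Σt^2 = 31, Σt·t = 31, Σt = -1, Σ1 = 5.
Right-hand side: Σt^2·y = 471, Σt·y = 63, Σy = 45.
Normal equations: [[355, 29, 31]; [29, 31, -1]; [31, -1, 5]]·[a, b, c]ᵀ = [471, 63, 45]ᵀ.
Inverting the 3×3 Gram matrix, [a, b, c]ᵀ = [128/143, 188/143, 531/143]ᵀ.

a = 0.895, b = 1.315, c = 3.713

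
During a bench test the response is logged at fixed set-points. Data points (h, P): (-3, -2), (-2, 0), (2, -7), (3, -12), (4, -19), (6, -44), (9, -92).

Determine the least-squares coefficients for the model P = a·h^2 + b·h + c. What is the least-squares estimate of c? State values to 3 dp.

c = 1.319

From the data, Σh^2·h^2 = 8307, Σh^2·h = 1009, Σh^2 = 159, Σh·h = 159, Σh = 19, Σ1 = 7.
Moment sums: Σh^2·P = -9494, Σh·P = -1212, ΣP = -176.
AᵀA·[a, b, c]ᵀ = AᵀP becomes [[8307, 1009, 159]; [1009, 159, 19]; [159, 19, 7]]·[a, b, c]ᵀ = [-9494, -1212, -176]ᵀ.
Inverting the 3×3 Gram matrix, [a, b, c]ᵀ = [-6198/6367, -479629/299249, 394683/299249]ᵀ.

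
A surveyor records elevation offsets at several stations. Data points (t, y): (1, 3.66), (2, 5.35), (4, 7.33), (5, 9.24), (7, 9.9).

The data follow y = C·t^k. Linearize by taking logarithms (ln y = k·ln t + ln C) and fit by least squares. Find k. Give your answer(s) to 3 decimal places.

Taking logs, ln y = k·ln t + ln C, so regress ln y on ln t.
Σln t = 5.6348, Σ(ln t)² = 8.7791, Σln y = 9.4826, Σln t·ln y = 11.9637.
Equations: 8.7791·k + 5.6348·ln C = 11.9637;  5.6348·k + 5·ln C = 9.4826.
Solving (det = 12.1448): k = 0.52580, ln C = 1.30396.

k = 0.526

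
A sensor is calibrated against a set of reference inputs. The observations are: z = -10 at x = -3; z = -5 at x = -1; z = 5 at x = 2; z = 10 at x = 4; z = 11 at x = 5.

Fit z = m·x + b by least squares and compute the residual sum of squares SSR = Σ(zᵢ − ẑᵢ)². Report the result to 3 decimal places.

The normal equations are: 55·m + 7·b = 140;  7·m + 5·b = 11.
(Σx·x = 55, Σx = 7, Σ1 = 5, Σx·z = 140, Σz = 11.)
Determinant 55·5 − 7² = 226.
m = (140·5 − 7·11)/226 = 623/226; b = (55·11 − 7·140)/226 = -375/226.
Residuals: -8/113, -66/113, 259/226, 143/226, -127/113; SSR = 751/226.

SSR = 3.323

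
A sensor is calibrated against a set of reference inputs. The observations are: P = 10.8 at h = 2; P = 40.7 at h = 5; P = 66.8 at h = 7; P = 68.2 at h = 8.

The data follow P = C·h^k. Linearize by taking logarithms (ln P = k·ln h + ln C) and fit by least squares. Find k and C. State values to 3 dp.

k = 1.381, C = 4.235

With ln Pᵢ as the transformed response and ln hᵢ as the regressor:
Σln h = 6.3279, Σ(ln h)² = 11.1814, Σln P = 14.5099, Σln h·ln P = 24.5708.
Equations: 11.1814·k + 6.3279·ln C = 24.5708;  6.3279·k + 4·ln C = 14.5099.
Slope k = (n·Σln h·ln P − Σln h·Σln P)/(n·Σ(ln h)² − (Σln h)²) = (4·24.5708 − 6.3279·14.5099)/4.6828 = 1.38065; ln C = (Σln P − k·Σln h)/n = 1.44331, so C = exp(1.44331) = 4.23470.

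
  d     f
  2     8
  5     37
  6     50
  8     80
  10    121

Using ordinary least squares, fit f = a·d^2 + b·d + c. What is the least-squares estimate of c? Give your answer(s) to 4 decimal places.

Setting ∂/∂a … = 0 gives: 16033·a + 1861·b + 229·c = 19977;  1861·a + 229·b + 31·c = 2351;  229·a + 31·b + 5·c = 296.
Row-reducing yields a = 21731/23478, b = 68539/23478, c = -722/559.

c = -1.2916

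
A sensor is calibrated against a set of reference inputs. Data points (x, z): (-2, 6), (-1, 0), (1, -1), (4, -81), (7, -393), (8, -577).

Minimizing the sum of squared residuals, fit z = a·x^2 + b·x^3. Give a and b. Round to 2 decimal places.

a = -0.97, b = -1.01

From the data, Σx^2·x^2 = 6771, Σx^2·x^3 = 50567, Σx^3·x^3 = 383955.
For Aᵀz: Σx^2·z = -57458, Σx^3·z = -435456.
Normal equations: [[6771, 50567]; [50567, 383955]]·[a, b]ᵀ = [-57458, -435456]ᵀ.
Determinant 6771·383955 − 50567² = 42737816.
a = ((-57458)·383955 − 50567·(-435456))/42737816 = -1890129/1942628; b = (6771·(-435456) − 50567·(-57458))/42737816 = -21496945/21368908.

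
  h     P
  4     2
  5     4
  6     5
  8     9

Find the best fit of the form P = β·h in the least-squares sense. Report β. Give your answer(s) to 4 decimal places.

β = 0.9220

Normal-equation sums: Σh·h = 141.
Moment sums: Σh·P = 130.
Hence β = 130 / 141 ≈ 0.921986.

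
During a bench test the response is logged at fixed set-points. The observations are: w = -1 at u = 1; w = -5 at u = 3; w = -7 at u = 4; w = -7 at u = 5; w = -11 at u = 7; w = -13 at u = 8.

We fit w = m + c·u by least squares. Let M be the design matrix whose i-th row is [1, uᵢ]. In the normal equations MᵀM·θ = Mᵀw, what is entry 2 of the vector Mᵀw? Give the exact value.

-260

Entry 2 ↔ basis u, so (Mᵀw)_{2} = Σᵢ (u)·wᵢ = (1)·(-1) + (3)·(-5) + (4)·(-7) + (5)·(-7) + (7)·(-11) + (8)·(-13) = -260.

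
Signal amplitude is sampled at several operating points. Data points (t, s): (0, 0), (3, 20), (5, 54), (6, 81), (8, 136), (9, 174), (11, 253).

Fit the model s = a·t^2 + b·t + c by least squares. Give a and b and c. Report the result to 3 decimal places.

a = 1.982, b = 1.351, c = -0.679

Sums needed: Σt^2·t^2 = 27300, Σt^2·t = 2940, Σt^2 = 336, Σt·t = 336, Σt = 42, Σ1 = 7.
Right-hand side: Σt^2·s = 57857, Σt·s = 6253, Σs = 718.
So AᵀA·[a, b, c]ᵀ = Aᵀs: [[27300, 2940, 336]; [2940, 336, 42]; [336, 42, 7]]·[a, b, c]ᵀ = [57857, 6253, 718]ᵀ.
Inverting the 3×3 Gram matrix, [a, b, c]ᵀ = [111/56, 227/168, -19/28]ᵀ.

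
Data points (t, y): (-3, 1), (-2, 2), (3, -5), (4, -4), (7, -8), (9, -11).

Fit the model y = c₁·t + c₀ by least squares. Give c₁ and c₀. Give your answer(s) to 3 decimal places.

c₁ = -1.035, c₀ = -1.061

The normal system AᵀA·[c₁, c₀]ᵀ = Aᵀy is [[168, 18]; [18, 6]]·[c₁, c₀]ᵀ = [-193, -25]ᵀ.
Eliminating c₀: 6·(row 1) − 18·(row 2) gives 684·c₁ = 6·(-193) − 18·(-25) = -708, so c₁ = -59/57.
Then c₀ = ((-25) − 18·(-59/57))/6 = -121/114.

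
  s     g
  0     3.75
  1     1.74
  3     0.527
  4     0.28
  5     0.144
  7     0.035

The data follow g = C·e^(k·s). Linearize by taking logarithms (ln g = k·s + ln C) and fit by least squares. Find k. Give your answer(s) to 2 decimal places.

k = -0.66

Linearized form: ln g = k·s + ln C. From the 6 transformed points,
Σs = 20.0000, Σ(s)² = 100.0000, Σln g = -5.3282, Σs·ln g = -39.6162.
Equations: 100.0000·k + 20.0000·ln C = -39.6162;  20.0000·k + 6·ln C = -5.3282.
Solving (det = 200.0000): k = -0.65566, ln C = 1.29751.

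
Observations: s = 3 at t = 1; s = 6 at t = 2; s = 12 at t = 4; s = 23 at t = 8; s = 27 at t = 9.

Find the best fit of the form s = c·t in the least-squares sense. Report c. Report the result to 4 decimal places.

c = 2.9518

With design matrix X, XᵀX = [[166]] and Xᵀs = [490]ᵀ.
Hence c = 490 / 166 ≈ 2.95181.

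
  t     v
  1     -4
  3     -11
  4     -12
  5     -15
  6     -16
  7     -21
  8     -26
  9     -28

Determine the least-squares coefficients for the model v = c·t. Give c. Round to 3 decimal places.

Normal-equation sums: Σt·t = 281.
For Mᵀv: Σt·v = -863.
Hence c = -863 / 281 ≈ -3.07117.

c = -3.071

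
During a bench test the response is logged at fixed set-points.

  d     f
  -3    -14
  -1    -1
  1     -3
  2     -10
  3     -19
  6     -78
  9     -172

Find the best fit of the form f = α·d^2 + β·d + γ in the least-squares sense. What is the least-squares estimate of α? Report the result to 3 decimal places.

α = -2.019

AᵀA·[α, β, γ]ᵀ = Aᵀf reads: 8037·α + 953·β + 141·γ = -17081;  953·α + 141·β + 17·γ = -2053;  141·α + 17·β + 7·γ = -297.
Row-reducing yields α = -128441/63614, β = -63113/63614, γ = 20696/31807.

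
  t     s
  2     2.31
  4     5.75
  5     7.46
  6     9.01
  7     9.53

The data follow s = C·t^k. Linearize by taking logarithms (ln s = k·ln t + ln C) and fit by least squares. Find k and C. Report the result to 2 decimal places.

Let Y = ln s. Fitting Y = k·ln t + ln C by least squares:
AᵀA = [[11.9895, 7.4265]; [7.4265, 5]], rhs = [14.5653, 9.0488]ᵀ  (here Σln t = 7.4265, Σ(ln t)² = 11.9895, Σln s = 9.0488, Σln t·ln s = 14.5653).
Solving (det = 4.7940): k = 1.17343, ln C = 0.06684, so C = exp(0.06684) = 1.06913.

k = 1.17, C = 1.07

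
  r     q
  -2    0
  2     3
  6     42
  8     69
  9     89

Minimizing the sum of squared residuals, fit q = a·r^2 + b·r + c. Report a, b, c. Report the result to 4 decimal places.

a = 1.0029, b = 1.0565, c = -2.1692

Normal-equation sums: Σr^2·r^2 = 11985, Σr^2·r = 1457, Σr^2 = 189, Σr·r = 189, Σr = 23, Σ1 = 5.
Moment sums: Σr^2·q = 13149, Σr·q = 1611, Σq = 203.
So XᵀX·[a, b, c]ᵀ = Xᵀq: [[11985, 1457, 189]; [1457, 189, 23]; [189, 23, 5]]·[a, b, c]ᵀ = [13149, 1611, 203]ᵀ.
Row-reducing yields a = 5543/5527, b = 75909/71851, c = -155861/71851.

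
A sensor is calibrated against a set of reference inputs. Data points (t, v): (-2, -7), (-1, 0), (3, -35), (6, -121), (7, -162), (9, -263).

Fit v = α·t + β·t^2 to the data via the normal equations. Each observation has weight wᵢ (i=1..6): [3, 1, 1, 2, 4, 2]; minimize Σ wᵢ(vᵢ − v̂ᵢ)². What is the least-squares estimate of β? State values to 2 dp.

Sums needed: Σwᵢ·t·t = 452, Σwᵢ·t·t^2 = 3264, Σwᵢ·t^2·t^2 = 25448.
Right-hand side: Σwᵢ·t·v = -10785, Σwᵢ·t^2·v = -83469.
Normal equations: [[452, 3264]; [3264, 25448]]·[α, β]ᵀ = [-10785, -83469]ᵀ.
Determinant 452·25448 − 3264² = 848800.
α = ((-10785)·25448 − 3264·(-83469))/848800 = -251733/106100; β = (452·(-83469) − 3264·(-10785))/848800 = -631437/212200.

β = -2.98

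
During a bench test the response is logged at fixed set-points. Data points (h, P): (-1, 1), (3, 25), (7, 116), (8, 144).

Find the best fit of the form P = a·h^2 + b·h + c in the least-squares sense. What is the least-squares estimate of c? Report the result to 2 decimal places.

With design matrix M, MᵀM = [[6579, 881, 123]; [881, 123, 17]; [123, 17, 4]] and MᵀP = [15126, 2038, 286]ᵀ.
Solving the 3×3 system (Gaussian elimination) gives a = 26663/13592, b = 32067/13592, c = 1957/1699.

c = 1.15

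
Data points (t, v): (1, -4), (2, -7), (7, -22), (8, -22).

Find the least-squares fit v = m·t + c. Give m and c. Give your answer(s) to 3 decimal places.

Sums needed: Σt·t = 118, Σt = 18, Σ1 = 4.
Moment sums: Σt·v = -348, Σv = -55.
Eliminating c: 4·(row 1) − 18·(row 2) gives 148·m = 4·(-348) − 18·(-55) = -402, so m = -201/74.
Then c = ((-55) − 18·(-201/74))/4 = -113/74.

m = -2.716, c = -1.527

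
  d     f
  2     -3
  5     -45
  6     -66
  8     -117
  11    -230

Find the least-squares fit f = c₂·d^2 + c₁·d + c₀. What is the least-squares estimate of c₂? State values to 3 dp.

c₂ = -1.941

From the data, Σd^2·d^2 = 20674, Σd^2·d = 2192, Σd^2 = 250, Σd·d = 250, Σd = 32, Σ1 = 5.
Right-hand side: Σd^2·f = -38831, Σd·f = -4093, Σf = -461.
Row-reducing yields c₂ = -10245/5278, c₁ = 761/5278, c₀ = 114/29.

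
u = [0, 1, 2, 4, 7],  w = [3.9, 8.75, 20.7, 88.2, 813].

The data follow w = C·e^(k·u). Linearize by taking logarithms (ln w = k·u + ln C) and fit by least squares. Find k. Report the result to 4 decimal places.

With ln wᵢ as the transformed response and uᵢ as the regressor:
AᵀA = [[70.0000, 14.0000]; [14.0000, 5]], rhs = [73.0529, 17.7405]ᵀ  (here Σu = 14.0000, Σ(u)² = 70.0000, Σln w = 17.7405, Σu·ln w = 73.0529).
Solving (det = 154.0000): k = 0.75907, ln C = 1.42269.

k = 0.7591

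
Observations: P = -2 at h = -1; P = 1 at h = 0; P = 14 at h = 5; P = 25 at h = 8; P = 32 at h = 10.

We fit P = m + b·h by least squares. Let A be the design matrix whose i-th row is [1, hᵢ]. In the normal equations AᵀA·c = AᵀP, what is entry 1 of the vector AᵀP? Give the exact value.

70

Entry 1 ↔ basis 1, so (AᵀP)_{1} = Σᵢ Pᵢ = (1)·(-2) + (1)·(1) + (1)·(14) + (1)·(25) + (1)·(32) = 70.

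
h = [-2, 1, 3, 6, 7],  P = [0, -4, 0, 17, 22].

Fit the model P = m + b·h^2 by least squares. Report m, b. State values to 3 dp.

m = -3.716, b = 0.541

Setting ∂/∂m … = 0 gives: 5·m + 99·b = 35;  99·m + 3795·b = 1686.
Eliminating b: 3795·(row 1) − 99·(row 2) gives 9174·m = 3795·35 − 99·1686 = -34089, so m = -1033/278.
Then b = (1686 − 99·(-1033/278))/3795 = 1655/3058.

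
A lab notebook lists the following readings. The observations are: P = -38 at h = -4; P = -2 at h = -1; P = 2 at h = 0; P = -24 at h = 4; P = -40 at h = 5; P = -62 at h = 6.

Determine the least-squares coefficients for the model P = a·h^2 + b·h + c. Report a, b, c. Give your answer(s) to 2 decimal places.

a = -2.06, b = 1.78, c = 2.01

The normal equations are: 2434·a + 340·b + 94·c = -4226;  340·a + 94·b + 10·c = -514;  94·a + 10·b + 6·c = -164.
(Σh^2·h^2 = 2434, Σh^2·h = 340, Σh^2 = 94, Σh·h = 94, Σh = 10, Σ1 = 6, Σh^2·P = -4226, Σh·P = -514, ΣP = -164.)
Row-reducing yields a = -62995/30549, b = 54271/30549, c = 20488/10183.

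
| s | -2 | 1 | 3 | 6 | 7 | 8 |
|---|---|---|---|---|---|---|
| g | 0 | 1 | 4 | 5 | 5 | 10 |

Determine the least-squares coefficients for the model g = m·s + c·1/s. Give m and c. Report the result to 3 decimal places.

AᵀA·[m, c]ᵀ = Aᵀg reads: 163·m + 6·c = 158;  6·m + (40217/28224)·c = 431/84.
Eliminating c: (40217/28224)·(row 1) − 6·(row 2) gives (5539307/28224)·m = (40217/28224)·158 − 6·(431/84) = 2742695/14112, so m = 5485390/5539307.
Then c = ((431/84) − 6·(5485390/5539307))/(40217/28224) = -3151344/5539307.

m = 0.990, c = -0.569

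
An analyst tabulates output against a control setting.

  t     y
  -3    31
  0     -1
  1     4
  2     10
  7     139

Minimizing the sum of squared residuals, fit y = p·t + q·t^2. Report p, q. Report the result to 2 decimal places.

p = -1.15, q = 3.00

Normal-equation sums: Σt·t = 63, Σt·t^2 = 325, Σt^2·t^2 = 2499.
Right-hand side: Σt·y = 904, Σt^2·y = 7134.
Normal equations: [[63, 325]; [325, 2499]]·[p, q]ᵀ = [904, 7134]ᵀ.
Eliminating q: 2499·(row 1) − 325·(row 2) gives 51812·p = 2499·904 − 325·7134 = -59454, so p = -29727/25906.
Then q = (7134 − 325·(-29727/25906))/2499 = 77821/25906.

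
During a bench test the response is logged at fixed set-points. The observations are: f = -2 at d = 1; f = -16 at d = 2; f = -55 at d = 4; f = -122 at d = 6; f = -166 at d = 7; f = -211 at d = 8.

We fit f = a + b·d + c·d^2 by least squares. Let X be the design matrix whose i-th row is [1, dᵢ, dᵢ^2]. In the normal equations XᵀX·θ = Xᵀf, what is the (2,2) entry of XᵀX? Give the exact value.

Row 2 ↔ basis d, column 2 ↔ basis d, so (XᵀX)_{2,2} = Σᵢ (d)·(d) = (1)·(1) + (2)·(2) + (4)·(4) + (6)·(6) + (7)·(7) + (8)·(8) = 170.

170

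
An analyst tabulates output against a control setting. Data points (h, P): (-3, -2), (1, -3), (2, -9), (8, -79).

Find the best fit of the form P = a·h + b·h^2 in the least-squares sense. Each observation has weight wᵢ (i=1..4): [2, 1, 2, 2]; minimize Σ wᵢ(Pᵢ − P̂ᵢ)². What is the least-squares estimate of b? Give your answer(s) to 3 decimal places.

b = -0.953

The normal system MᵀWM·[a, b]ᵀ = MᵀWP is [[155, 987]; [987, 8387]]·[a, b]ᵀ = [-1291, -10223]ᵀ.
det = 155·8387 − 987² = 325816.
a = ((-1291)·8387 − 987·(-10223))/325816 = -184379/81454; b = (155·(-10223) − 987·(-1291))/325816 = -77587/81454.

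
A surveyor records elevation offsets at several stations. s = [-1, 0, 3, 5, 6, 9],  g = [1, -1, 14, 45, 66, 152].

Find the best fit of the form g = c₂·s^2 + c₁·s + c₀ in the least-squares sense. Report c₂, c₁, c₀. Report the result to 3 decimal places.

c₂ = 1.956, c₁ = -0.553, c₀ = -1.365

With design matrix A, AᵀA = [[8564, 1096, 152]; [1096, 152, 22]; [152, 22, 6]] and Aᵀg = [15940, 2030, 277]ᵀ.
Solving the 3×3 system (Gaussian elimination) gives c₂ = 3754/1919, c₁ = -21/38, c₀ = -2619/1919.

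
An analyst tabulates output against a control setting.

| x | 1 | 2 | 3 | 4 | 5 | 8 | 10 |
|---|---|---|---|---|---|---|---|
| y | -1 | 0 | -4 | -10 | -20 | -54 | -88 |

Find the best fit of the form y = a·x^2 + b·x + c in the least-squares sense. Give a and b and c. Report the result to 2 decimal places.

a = -1.04, b = 1.56, c = -0.24

MᵀM·[a, b, c]ᵀ = Mᵀy reads: 15075·a + 1737·b + 219·c = -12953;  1737·a + 219·b + 33·c = -1465;  219·a + 33·b + 7·c = -177.
Inverting the 3×3 Gram matrix, [a, b, c]ᵀ = [-7603/7344, 3815/2448, -149/612]ᵀ.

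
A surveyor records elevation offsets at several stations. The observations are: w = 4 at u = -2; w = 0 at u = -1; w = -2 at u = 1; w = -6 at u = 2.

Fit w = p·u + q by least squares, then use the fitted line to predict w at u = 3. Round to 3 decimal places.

The normal equations are: 10·p + 0·q = -22;  0·p + 4·q = -4.
(Σu·u = 10, Σu = 0, Σ1 = 4, Σu·w = -22, Σw = -4.)
Δ = 10·4 − 0² = 40.
p = ((-22)·4 − 0·(-4))/40 = -11/5; q = (10·(-4) − 0·(-22))/40 = -1.
At u = 3: ŵ = (-11/5)·(3) + (-1)·(1) = -38/5.

ŵ = -7.600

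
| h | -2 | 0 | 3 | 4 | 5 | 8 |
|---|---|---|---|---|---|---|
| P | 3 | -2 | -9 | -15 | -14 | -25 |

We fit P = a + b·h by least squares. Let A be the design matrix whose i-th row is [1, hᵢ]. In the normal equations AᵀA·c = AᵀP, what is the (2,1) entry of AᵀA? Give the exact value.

18

Row 2 ↔ basis h, column 1 ↔ basis 1, so (AᵀA)_{2,1} = Σᵢ h = (-2)·(1) + (0)·(1) + (3)·(1) + (4)·(1) + (5)·(1) + (8)·(1) = 18.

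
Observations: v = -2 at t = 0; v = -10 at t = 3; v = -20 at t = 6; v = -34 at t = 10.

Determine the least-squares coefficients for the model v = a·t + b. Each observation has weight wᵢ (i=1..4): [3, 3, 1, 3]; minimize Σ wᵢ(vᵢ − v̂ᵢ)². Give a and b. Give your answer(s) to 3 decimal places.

a = -3.234, b = -1.249

AᵀWA·[a, b]ᵀ = AᵀWv reads: 363·a + 45·b = -1230;  45·a + 10·b = -158.
(Σwᵢ·t·t = 363, Σwᵢ·t = 45, Σwᵢ·1 = 10, Σwᵢ·t·v = -1230, Σwᵢ·v = -158.)
Determinant 363·10 − 45² = 1605.
a = ((-1230)·10 − 45·(-158))/1605 = -346/107; b = (363·(-158) − 45·(-1230))/1605 = -668/535.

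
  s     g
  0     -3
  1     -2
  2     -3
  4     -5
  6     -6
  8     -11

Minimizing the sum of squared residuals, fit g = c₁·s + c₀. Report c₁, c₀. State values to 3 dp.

The normal system MᵀM·[c₁, c₀]ᵀ = Mᵀg is [[121, 21]; [21, 6]]·[c₁, c₀]ᵀ = [-152, -30]ᵀ.
Determinant 121·6 − 21² = 285.
c₁ = ((-152)·6 − 21·(-30))/285 = -94/95; c₀ = (121·(-30) − 21·(-152))/285 = -146/95.

c₁ = -0.989, c₀ = -1.537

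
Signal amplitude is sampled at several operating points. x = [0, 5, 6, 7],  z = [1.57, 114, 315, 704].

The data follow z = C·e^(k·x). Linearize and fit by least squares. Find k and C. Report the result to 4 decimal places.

k = 0.8745, C = 1.5514

With ln zᵢ as the transformed response and xᵢ as the regressor:
Σx = 18.0000, Σ(x)² = 110.0000, Σln z = 17.4966, Σx·ln z = 104.0939.
Equations: 110.0000·k + 18.0000·ln C = 104.0939;  18.0000·k + 4·ln C = 17.4966.
Δ = 110.0000·4 − (18.0000)² = 116.0000; k = (104.0939·4 − 18.0000·17.4966)/116.0000 = 0.87445, ln C = (110.0000·17.4966 − 18.0000·104.0939)/116.0000 = 0.43913, so C = exp(0.43913) = 1.55136.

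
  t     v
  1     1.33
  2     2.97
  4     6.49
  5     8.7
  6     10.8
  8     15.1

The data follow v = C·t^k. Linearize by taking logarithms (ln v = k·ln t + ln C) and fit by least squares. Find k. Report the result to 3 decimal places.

Let Y = ln v. Fitting Y = k·ln t + ln C by least squares:
Σln t = 7.5601, Σ(ln t)² = 12.5270, Σln v = 10.5016, Σln t·ln v = 16.7376.
Equations: 12.5270·k + 7.5601·ln C = 16.7376;  7.5601·k + 6·ln C = 10.5016.
Δ = 12.5270·6 − (7.5601)² = 18.0074; k = (16.7376·6 − 7.5601·10.5016)/18.0074 = 1.16802, ln C = (12.5270·10.5016 − 7.5601·16.7376)/18.0074 = 0.27854.

k = 1.168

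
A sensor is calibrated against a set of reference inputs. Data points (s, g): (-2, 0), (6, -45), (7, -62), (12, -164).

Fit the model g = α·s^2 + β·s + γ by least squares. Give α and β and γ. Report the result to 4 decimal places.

AᵀA·[α, β, γ]ᵀ = Aᵀg reads: 24449·α + 2279·β + 233·γ = -28274;  2279·α + 233·β + 23·γ = -2672;  233·α + 23·β + 4·γ = -271.
Inverting the 3×3 Gram matrix, [α, β, γ]ᵀ = [-10877/10956, -256261/142428, 5051/11869]ᵀ.

α = -0.9928, β = -1.7992, γ = 0.4256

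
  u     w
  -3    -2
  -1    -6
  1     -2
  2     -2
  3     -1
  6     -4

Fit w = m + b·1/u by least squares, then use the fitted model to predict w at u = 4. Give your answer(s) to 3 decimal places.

The normal system XᵀX·[m, b]ᵀ = Xᵀw is [[6, 2/3]; [2/3, 5/2]]·[m, b]ᵀ = [-17, 8/3]ᵀ.
Δ = 6·(5/2) − (2/3)² = 131/9.
m = ((-17)·(5/2) − (2/3)·(8/3))/(131/9) = -797/262; b = (6·(8/3) − (2/3)·(-17))/(131/9) = 246/131.
At u = 4: ŵ = (-797/262)·(1) + (246/131)·(1/4) = -337/131.

ŵ = -2.573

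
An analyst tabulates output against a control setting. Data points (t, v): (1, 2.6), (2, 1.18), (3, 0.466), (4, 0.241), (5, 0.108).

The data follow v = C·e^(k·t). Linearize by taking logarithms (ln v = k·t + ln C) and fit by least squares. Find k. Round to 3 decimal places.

k = -0.795

Linearized form: ln v = k·t + ln C. From the 5 transformed points,
AᵀA = [[55.0000, 15.0000]; [15.0000, 5]], rhs = [-17.8241, -3.2911]ᵀ  (here Σt = 15.0000, Σ(t)² = 55.0000, Σln v = -3.2911, Σt·ln v = -17.8241).
Δ = 55.0000·5 − (15.0000)² = 50.0000; k = (-17.8241·5 − 15.0000·-3.2911)/50.0000 = -0.79507, ln C = (55.0000·-3.2911 − 15.0000·-17.8241)/50.0000 = 1.72700.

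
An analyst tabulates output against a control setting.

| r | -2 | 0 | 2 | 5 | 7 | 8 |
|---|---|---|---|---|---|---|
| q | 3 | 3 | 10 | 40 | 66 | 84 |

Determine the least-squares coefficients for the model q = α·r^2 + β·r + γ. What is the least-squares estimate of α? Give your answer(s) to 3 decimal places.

Entries of XᵀX: Σr^2·r^2 = 7154, Σr^2·r = 980, Σr^2 = 146, Σr·r = 146, Σr = 20, Σ1 = 6.
Moment sums: Σr^2·q = 9662, Σr·q = 1348, Σq = 206.
So XᵀX·[α, β, γ]ᵀ = Xᵀq: [[7154, 980, 146]; [980, 146, 20]; [146, 20, 6]]·[α, β, γ]ᵀ = [9662, 1348, 206]ᵀ.
Solving the 3×3 system (Gaussian elimination) gives α = 15971/15873, β = 892/429, γ = 108/37.

α = 1.006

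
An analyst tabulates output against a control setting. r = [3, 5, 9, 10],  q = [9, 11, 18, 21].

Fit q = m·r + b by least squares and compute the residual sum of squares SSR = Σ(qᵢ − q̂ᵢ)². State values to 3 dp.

SSR = 1.847

From the data, Σr·r = 215, Σr = 27, Σ1 = 4.
And Σr·q = 454, Σq = 59.
Normal equations: [[215, 27]; [27, 4]]·[m, b]ᵀ = [454, 59]ᵀ.
Determinant 215·4 − 27² = 131.
m = (454·4 − 27·59)/131 = 223/131; b = (215·59 − 27·454)/131 = 427/131.
Residuals: 83/131, -101/131, -76/131, 94/131; SSR = 242/131.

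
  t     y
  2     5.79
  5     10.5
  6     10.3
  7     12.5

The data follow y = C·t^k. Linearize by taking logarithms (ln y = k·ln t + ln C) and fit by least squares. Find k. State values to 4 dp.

k = 0.5883

Let Y = ln y. Fitting Y = k·ln t + ln C by least squares:
Σln t = 6.0403, Σ(ln t)² = 10.0677, Σln y = 8.9654, Σln t·ln y = 14.0951.
Equations: 10.0677·k + 6.0403·ln C = 14.0951;  6.0403·k + 4·ln C = 8.9654.
Solving (det = 3.7862): k = 0.58829, ln C = 1.35300.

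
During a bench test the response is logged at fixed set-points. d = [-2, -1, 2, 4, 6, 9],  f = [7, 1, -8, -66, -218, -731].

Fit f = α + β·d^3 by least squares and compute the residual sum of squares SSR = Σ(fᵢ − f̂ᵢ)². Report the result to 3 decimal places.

Entries of MᵀM: Σ1 = 6, Σd^3 = 1008, Σd^3·d^3 = 582322.
Moment sums: Σf = -1015, Σd^3·f = -584332.
So MᵀM·[α, β]ᵀ = Mᵀf: [[6, 1008]; [1008, 582322]]·[α, β]ᵀ = [-1015, -584332]ᵀ.
Δ = 6·582322 − 1008² = 2477868.
α = ((-1015)·582322 − 1008·(-584332))/2477868 = -1025087/1238934; β = (6·(-584332) − 1008·(-1015))/2477868 = -206906/206489.
Residuals: -233863/1238934, 1022585/1238934, 1045103/1238934, -1292653/1238934, -912349/1238934, 371177/1238934; SSR = 3901513/1238934.

SSR = 3.149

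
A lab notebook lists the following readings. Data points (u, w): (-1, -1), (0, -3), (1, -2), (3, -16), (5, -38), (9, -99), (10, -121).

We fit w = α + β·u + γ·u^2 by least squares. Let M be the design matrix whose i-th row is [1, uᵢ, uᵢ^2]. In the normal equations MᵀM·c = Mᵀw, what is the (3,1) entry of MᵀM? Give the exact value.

Row 3 ↔ basis u^2, column 1 ↔ basis 1, so (MᵀM)_{3,1} = Σᵢ u^2 = (1)·(1) + (0)·(1) + (1)·(1) + (9)·(1) + (25)·(1) + (81)·(1) + (100)·(1) = 217.

217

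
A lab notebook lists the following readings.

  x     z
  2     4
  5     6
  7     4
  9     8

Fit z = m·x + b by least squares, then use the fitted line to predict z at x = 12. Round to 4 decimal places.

Normal-equation sums: Σx·x = 159, Σx = 23, Σ1 = 4.
Right-hand side: Σx·z = 138, Σz = 22.
AᵀA·[m, b]ᵀ = Aᵀz becomes [[159, 23]; [23, 4]]·[m, b]ᵀ = [138, 22]ᵀ.
Δ = 159·4 − 23² = 107.
m = (138·4 − 23·22)/107 = 46/107; b = (159·22 − 23·138)/107 = 324/107.
At x = 12: ẑ = (46/107)·(12) + (324/107)·(1) = 876/107.

ẑ = 8.1869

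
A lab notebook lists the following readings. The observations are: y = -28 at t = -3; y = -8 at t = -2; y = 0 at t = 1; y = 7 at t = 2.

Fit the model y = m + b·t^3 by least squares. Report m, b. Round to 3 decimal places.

m = -0.764, b = 0.998

Setting ∂/∂m … = 0 gives: 4·m + (-26)·b = -29;  (-26)·m + 858·b = 876.
(Σ1 = 4, Σt^3 = -26, Σt^3·t^3 = 858, Σy = -29, Σt^3·y = 876.)
Eliminating b: 858·(row 1) − (-26)·(row 2) gives 2756·m = 858·(-29) − (-26)·876 = -2106, so m = -81/106.
Then b = (876 − (-26)·(-81/106))/858 = 1375/1378.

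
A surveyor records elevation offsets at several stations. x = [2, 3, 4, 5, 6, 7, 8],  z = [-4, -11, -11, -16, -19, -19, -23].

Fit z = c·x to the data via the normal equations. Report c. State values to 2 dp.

The normal system MᵀM·[c]ᵀ = Mᵀz is [[203]]·[c]ᵀ = [-596]ᵀ.
Hence c = -596 / 203 ≈ -2.93596.

c = -2.94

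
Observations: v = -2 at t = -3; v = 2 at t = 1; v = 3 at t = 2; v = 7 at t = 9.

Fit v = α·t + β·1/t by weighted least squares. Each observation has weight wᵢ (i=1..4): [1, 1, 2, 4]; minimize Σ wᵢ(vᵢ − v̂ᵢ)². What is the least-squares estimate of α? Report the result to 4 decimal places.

α = 0.7570

With design matrix M, MᵀWM = [[342, 8]; [8, 269/162]] and MᵀWv = [272, 79/9]ᵀ.
Eliminating β: (269/162)·(row 1) − 8·(row 2) gives (4535/9)·α = (269/162)·272 − 8·(79/9) = 30896/81, so α = 30896/40815.
Then β = ((79/9) − 8·(30896/40815))/(269/162) = 7434/4535.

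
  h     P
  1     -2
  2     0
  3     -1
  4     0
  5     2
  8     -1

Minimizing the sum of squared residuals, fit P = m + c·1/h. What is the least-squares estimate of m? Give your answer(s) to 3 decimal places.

Sums needed: Σ1 = 6, Σ1/h = 289/120, Σ1/h·1/h = 21301/14400.
Right-hand side: ΣP = -2, Σ1/h·P = -247/120.
XᵀX·[m, c]ᵀ = XᵀP becomes [[6, 289/120]; [289/120, 21301/14400]]·[m, c]ᵀ = [-2, -247/120]ᵀ.
Eliminating c: (21301/14400)·(row 1) − (289/120)·(row 2) gives (8857/2880)·m = (21301/14400)·(-2) − (289/120)·(-247/120) = 28781/14400, so m = 1693/2605.
Then c = ((-247/120) − (289/120)·(1693/2605))/(21301/14400) = -21696/8857.

m = 0.650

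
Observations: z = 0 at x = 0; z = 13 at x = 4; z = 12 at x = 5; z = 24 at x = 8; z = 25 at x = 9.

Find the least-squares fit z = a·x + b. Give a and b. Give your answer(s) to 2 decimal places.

a = 2.84, b = 0.04

From the data, Σx·x = 186, Σx = 26, Σ1 = 5.
Right-hand side: Σx·z = 529, Σz = 74.
AᵀA·[a, b]ᵀ = Aᵀz becomes [[186, 26]; [26, 5]]·[a, b]ᵀ = [529, 74]ᵀ.
Eliminating b: 5·(row 1) − 26·(row 2) gives 254·a = 5·529 − 26·74 = 721, so a = 721/254.
Then b = (74 − 26·(721/254))/5 = 5/127.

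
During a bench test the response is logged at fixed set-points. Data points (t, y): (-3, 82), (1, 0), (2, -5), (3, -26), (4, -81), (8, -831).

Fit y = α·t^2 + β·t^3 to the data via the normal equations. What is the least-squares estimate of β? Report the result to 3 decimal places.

β = -2.001

Normal-equation sums: Σt^2·t^2 = 4531, Σt^2·t^3 = 33825, Σt^3·t^3 = 267763.
For Xᵀy: Σt^2·y = -53996, Σt^3·y = -433612.
So XᵀX·[α, β]ᵀ = Xᵀy: [[4531, 33825]; [33825, 267763]]·[α, β]ᵀ = [-53996, -433612]ᵀ.
Eliminating β: 267763·(row 1) − 33825·(row 2) gives 69103528·α = 267763·(-53996) − 33825·(-433612) = 208794952, so α = 26099369/8637941.
Then β = ((-433612) − 33825·(26099369/8637941))/267763 = -17285159/8637941.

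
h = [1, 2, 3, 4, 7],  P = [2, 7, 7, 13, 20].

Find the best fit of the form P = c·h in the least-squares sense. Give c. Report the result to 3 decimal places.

Setting ∂/∂c … = 0 gives: 79·c = 229.
c = 229/79 = 2.89873.

c = 2.899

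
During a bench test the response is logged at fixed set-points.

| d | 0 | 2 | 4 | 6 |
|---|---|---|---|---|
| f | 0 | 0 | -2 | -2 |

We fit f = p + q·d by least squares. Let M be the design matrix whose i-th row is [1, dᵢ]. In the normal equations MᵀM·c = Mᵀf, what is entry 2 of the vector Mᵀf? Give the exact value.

Entry 2 ↔ basis d, so (Mᵀf)_{2} = Σᵢ (d)·fᵢ = (0)·(0) + (2)·(0) + (4)·(-2) + (6)·(-2) = -20.

-20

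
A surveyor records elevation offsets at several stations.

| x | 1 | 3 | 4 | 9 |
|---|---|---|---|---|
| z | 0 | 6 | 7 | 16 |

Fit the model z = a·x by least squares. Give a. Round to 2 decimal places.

Compute the Gram sums: Σx·x = 107.
Moment sums: Σx·z = 190.
Normal equations: [[107]]·[a]ᵀ = [190]ᵀ.
Hence a = 190 / 107 ≈ 1.7757.

a = 1.78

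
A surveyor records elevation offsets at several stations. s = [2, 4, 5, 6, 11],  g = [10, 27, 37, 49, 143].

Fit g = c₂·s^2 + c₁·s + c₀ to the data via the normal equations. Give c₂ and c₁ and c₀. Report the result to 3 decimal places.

c₂ = 0.979, c₁ = 2.001, c₀ = 2.440

Setting ∂/∂c₂ … = 0 gives: 16834·c₂ + 1744·c₁ + 202·c₀ = 20464;  1744·c₂ + 202·c₁ + 28·c₀ = 2180;  202·c₂ + 28·c₁ + 5·c₀ = 266.
(Σs^2·s^2 = 16834, Σs^2·s = 1744, Σs^2 = 202, Σs·s = 202, Σs = 28, Σ1 = 5, Σs^2·g = 20464, Σs·g = 2180, Σg = 266.)
Solving the 3×3 system (Gaussian elimination) gives c₂ = 20198/20631, c₁ = 41290/20631, c₀ = 16782/6877.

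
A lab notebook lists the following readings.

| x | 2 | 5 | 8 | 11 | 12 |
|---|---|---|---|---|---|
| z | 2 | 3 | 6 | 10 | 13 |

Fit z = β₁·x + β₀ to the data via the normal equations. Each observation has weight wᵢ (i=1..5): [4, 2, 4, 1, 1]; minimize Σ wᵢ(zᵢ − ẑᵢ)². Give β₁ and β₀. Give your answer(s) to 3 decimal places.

β₁ = 0.930, β₀ = -0.574

Entries of MᵀWM: Σwᵢ·x·x = 587, Σwᵢ·x = 73, Σwᵢ·1 = 12.
And Σwᵢ·x·z = 504, Σwᵢ·z = 61.
Eliminating β₀: 12·(row 1) − 73·(row 2) gives 1715·β₁ = 12·504 − 73·61 = 1595, so β₁ = 319/343.
Then β₀ = (61 − 73·(319/343))/12 = -197/343.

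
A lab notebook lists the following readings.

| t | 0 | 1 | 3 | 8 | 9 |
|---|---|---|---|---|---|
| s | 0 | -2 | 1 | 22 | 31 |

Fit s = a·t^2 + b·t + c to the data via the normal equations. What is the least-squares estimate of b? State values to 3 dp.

Entries of MᵀM: Σt^2·t^2 = 10739, Σt^2·t = 1269, Σt^2 = 155, Σt·t = 155, Σt = 21, Σ1 = 5.
And Σt^2·s = 3926, Σt·s = 456, Σs = 52.
So MᵀM·[a, b, c]ᵀ = Mᵀs: [[10739, 1269, 155]; [1269, 155, 21]; [155, 21, 5]]·[a, b, c]ᵀ = [3926, 456, 52]ᵀ.
Row-reducing yields a = 9673/18084, b = -8389/6028, c = -1522/4521.

b = -1.392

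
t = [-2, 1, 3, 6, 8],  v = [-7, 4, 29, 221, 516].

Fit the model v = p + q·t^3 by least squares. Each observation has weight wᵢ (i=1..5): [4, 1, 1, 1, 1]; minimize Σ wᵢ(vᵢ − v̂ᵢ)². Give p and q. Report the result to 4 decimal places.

p = 1.6854, q = 1.0062

Normal-equation sums: Σwᵢ·1 = 8, Σwᵢ·t^3 = 724, Σwᵢ·t^3·t^3 = 309786.
For AᵀWv: Σwᵢ·v = 742, Σwᵢ·t^3·v = 312939.
Normal equations: [[8, 724]; [724, 309786]]·[p, q]ᵀ = [742, 312939]ᵀ.
det = 8·309786 − 724² = 1954112.
p = (742·309786 − 724·312939)/1954112 = 51459/30533; q = (8·312939 − 724·742)/1954112 = 61447/61066.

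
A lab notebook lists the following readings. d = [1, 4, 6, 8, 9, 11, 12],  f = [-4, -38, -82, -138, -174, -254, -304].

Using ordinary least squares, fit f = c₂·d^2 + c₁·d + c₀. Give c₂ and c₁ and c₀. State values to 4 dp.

c₂ = -1.9736, c₁ = -1.4701, c₀ = -0.7472

The normal equations are: 47587·c₂ + 4581·c₁ + 463·c₀ = -101000;  4581·c₂ + 463·c₁ + 51·c₀ = -9760;  463·c₂ + 51·c₁ + 7·c₀ = -994.
(Σd^2·d^2 = 47587, Σd^2·d = 4581, Σd^2 = 463, Σd·d = 463, Σd = 51, Σ1 = 7, Σd^2·f = -101000, Σd·f = -9760, Σf = -994.)
Row-reducing yields c₂ = -318847/161553, c₁ = -79167/53851, c₀ = -120710/161553.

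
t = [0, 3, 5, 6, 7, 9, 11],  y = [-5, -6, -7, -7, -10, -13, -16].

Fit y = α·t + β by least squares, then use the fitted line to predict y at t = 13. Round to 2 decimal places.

With design matrix M, MᵀM = [[321, 41]; [41, 7]] and Mᵀy = [-458, -64]ᵀ.
Δ = 321·7 − 41² = 566.
α = ((-458)·7 − 41·(-64))/566 = -291/283; β = (321·(-64) − 41·(-458))/566 = -883/283.
At t = 13: ŷ = (-291/283)·(13) + (-883/283)·(1) = -4666/283.

ŷ = -16.49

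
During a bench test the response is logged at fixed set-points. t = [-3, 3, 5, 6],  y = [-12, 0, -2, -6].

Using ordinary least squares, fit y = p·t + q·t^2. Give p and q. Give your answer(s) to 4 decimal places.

p = 2.2103, q = -0.5414

Entries of XᵀX: Σt·t = 79, Σt·t^2 = 341, Σt^2·t^2 = 2083.
Moment sums: Σt·y = -10, Σt^2·y = -374.
So XᵀX·[p, q]ᵀ = Xᵀy: [[79, 341]; [341, 2083]]·[p, q]ᵀ = [-10, -374]ᵀ.
Determinant 79·2083 − 341² = 48276.
p = ((-10)·2083 − 341·(-374))/48276 = 988/447; q = (79·(-374) − 341·(-10))/48276 = -242/447.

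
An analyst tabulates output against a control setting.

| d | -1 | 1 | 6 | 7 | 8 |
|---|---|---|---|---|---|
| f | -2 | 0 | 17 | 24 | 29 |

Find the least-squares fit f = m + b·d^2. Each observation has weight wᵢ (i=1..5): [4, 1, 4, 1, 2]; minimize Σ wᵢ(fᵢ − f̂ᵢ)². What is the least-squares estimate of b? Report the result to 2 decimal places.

b = 0.50

Sums needed: Σwᵢ·1 = 12, Σwᵢ·d^2 = 326, Σwᵢ·d^2·d^2 = 15782.
Right-hand side: Σwᵢ·f = 142, Σwᵢ·d^2·f = 7328.
Eliminating b: 15782·(row 1) − 326·(row 2) gives 83108·m = 15782·142 − 326·7328 = -147884, so m = -36971/20777.
Then b = (7328 − 326·(-36971/20777))/15782 = 10411/20777.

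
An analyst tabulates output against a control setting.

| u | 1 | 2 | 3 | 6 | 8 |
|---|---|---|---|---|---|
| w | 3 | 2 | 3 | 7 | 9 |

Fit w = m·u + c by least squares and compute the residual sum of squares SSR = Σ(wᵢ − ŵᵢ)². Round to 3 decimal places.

Normal-equation sums: Σu·u = 114, Σu = 20, Σ1 = 5.
And Σu·w = 130, Σw = 24.
So XᵀX·[m, c]ᵀ = Xᵀw: [[114, 20]; [20, 5]]·[m, c]ᵀ = [130, 24]ᵀ.
Eliminating c: 5·(row 1) − 20·(row 2) gives 170·m = 5·130 − 20·24 = 170, so m = 1.
Then c = (24 − 20·1)/5 = 4/5.
Residuals: 6/5, -4/5, -4/5, 1/5, 1/5; SSR = 14/5.

SSR = 2.800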